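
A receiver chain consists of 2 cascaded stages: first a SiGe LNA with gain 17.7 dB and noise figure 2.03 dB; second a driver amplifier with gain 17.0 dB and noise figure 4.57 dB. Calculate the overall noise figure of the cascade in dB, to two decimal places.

Convert to linear (a loss of L dB is a gain of −L dB): F_i = 10^(NF_i/10), G_i = 10^(G_i,dB/10)
  Stage 1: F_1 = 10^(2.03/10) = 1.596, G_1 = 10^(17.7/10) = 58.88
  Stage 2: F_2 = 10^(4.57/10) = 2.864, G_2 = 10^(17.0/10) = 50.12
Friis cascade:
  F = 1.596 + (2.864 − 1)/58.88 = 1.628
NF = 10 log₁₀(1.628) = 2.12 dB

2.12 dB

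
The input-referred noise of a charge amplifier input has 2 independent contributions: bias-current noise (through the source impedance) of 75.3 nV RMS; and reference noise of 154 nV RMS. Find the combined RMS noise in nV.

171 nV

Uncorrelated sources add in power (mean-square): V_tot = √(ΣV_i²)
V_tot = √[(7.53×10⁻⁸)² + (1.54×10⁻⁷)²] = 1.71×10⁻⁷ V = 171 nV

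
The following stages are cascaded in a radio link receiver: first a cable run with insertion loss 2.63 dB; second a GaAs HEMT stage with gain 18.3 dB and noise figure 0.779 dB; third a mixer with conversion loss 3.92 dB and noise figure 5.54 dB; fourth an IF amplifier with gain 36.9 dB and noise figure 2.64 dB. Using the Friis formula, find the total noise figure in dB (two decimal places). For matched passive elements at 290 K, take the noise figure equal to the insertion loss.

Convert to linear (a loss of L dB is a gain of −L dB): F_i = 10^(NF_i/10), G_i = 10^(G_i,dB/10)
  Stage 1: F_1 = 10^(2.63/10) = 1.832, G_1 = 10^(−2.63/10) = 0.5458
  Stage 2: F_2 = 10^(0.779/10) = 1.196, G_2 = 10^(18.3/10) = 67.61
  Stage 3: F_3 = 10^(5.54/10) = 3.581, G_3 = 10^(−3.92/10) = 0.4055
  Stage 4: F_4 = 10^(2.64/10) = 1.837, G_4 = 10^(36.9/10) = 4898
Friis cascade:
  F = 1.832 + (1.196 − 1)/0.5458 + (3.581 − 1)/36.90 + (1.837 − 1)/14.96 = 2.318
NF = 10 log₁₀(2.318) = 3.65 dB

3.65 dB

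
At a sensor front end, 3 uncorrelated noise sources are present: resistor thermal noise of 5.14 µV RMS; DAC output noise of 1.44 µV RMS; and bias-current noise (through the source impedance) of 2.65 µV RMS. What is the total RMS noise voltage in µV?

5.96 µV

Uncorrelated sources add in power (mean-square): V_tot = √(ΣV_i²)
V_tot = √[(5.14×10⁻⁶)² + (1.44×10⁻⁶)² + (2.65×10⁻⁶)²] = 5.96×10⁻⁶ V = 5.96 µV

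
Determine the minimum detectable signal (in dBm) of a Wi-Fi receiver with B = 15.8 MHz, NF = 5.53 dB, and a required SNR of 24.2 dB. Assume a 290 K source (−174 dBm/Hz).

−72.3 dBm

Sensitivity = −174 + 10 log₁₀(B) + NF + SNR_min
= −174 + 71.99 + 5.53 + 24.2
= −72.28 dBm → −72.3 dBm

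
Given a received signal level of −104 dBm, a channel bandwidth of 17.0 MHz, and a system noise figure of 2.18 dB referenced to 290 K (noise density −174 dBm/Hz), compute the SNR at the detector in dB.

−4.5 dB

Noise floor: N = −174 + 10 log₁₀(B) + NF
10 log₁₀(1.70×10⁷) = 72.3 dB
N = −174 + 72.3 + 2.18 = −99.52 dBm
SNR = P_sig − N = −104 − (−99.52) = −4.48 dB → −4.5 dB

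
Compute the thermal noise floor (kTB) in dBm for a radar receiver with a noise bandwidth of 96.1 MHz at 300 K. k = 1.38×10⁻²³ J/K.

P_n = kTB = 1.38×10⁻²³ × 300 × 9.61×10⁷ = 3.98×10⁻¹³ W
In dBm: 10 log₁₀(3.98×10⁻¹³ / 10⁻³) = −94.0 dBm

−94.0 dBm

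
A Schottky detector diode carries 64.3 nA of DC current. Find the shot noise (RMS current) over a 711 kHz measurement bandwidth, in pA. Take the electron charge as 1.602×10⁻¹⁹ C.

121 pA

I_n = √(2qI·B)
2qI·B = 2 × 1.602×10⁻¹⁹ × 6.43×10⁻⁸ × 7.11×10⁵ = 1.46×10⁻²⁰ A²
I_n = √(1.46×10⁻²⁰) = 1.21×10⁻¹⁰ A = 121 pA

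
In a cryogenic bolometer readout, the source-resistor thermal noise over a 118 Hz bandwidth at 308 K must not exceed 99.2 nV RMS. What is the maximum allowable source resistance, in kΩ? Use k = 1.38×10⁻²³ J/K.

Johnson–Nyquist: V_n = √(4kTRB) ⇒ R = V_n² / (4kTB)
4kTB = 4 × 1.38×10⁻²³ × 308 × 1.18×10² = 2.01×10⁻¹⁸
R = (9.92×10⁻⁸)² / 2.01×10⁻¹⁸ = 4.91×10³ Ω = 4.91 kΩ

4.91 kΩ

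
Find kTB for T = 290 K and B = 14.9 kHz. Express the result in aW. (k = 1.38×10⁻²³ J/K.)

P_n = kTB = 1.38×10⁻²³ × 290 × 1.49×10⁴ = 5.96×10⁻¹⁷ W = 59.6 aW

59.6 aW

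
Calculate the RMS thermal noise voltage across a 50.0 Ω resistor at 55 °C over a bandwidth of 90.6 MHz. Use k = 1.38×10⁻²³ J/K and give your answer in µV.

9.06 µV

T = 55 °C + 273.15 = 328.15 K
V_n = √(4kTRB)
4kTRB = 4 × 1.38×10⁻²³ × 328.15 × 5.00×10¹ × 9.06×10⁷ = 8.21×10⁻¹¹ V²
V_n = √(8.21×10⁻¹¹) = 9.06×10⁻⁶ V = 9.06 µV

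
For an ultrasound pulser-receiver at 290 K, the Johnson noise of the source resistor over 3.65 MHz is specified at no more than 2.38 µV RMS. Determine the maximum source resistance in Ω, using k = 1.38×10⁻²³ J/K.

Johnson–Nyquist: V_n = √(4kTRB) ⇒ R = V_n² / (4kTB)
4kTB = 4 × 1.38×10⁻²³ × 290 × 3.65×10⁶ = 5.84×10⁻¹⁴
R = (2.38×10⁻⁶)² / 5.84×10⁻¹⁴ = 9.69×10¹ Ω = 96.9 Ω

96.9 Ω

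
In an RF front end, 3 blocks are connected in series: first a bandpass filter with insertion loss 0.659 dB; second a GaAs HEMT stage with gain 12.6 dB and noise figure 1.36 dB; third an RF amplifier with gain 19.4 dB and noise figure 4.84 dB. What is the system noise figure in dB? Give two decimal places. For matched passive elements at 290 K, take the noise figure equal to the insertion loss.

Convert to linear (a loss of L dB is a gain of −L dB): F_i = 10^(NF_i/10), G_i = 10^(G_i,dB/10)
  Stage 1: F_1 = 10^(0.659/10) = 1.164, G_1 = 10^(−0.659/10) = 0.8592
  Stage 2: F_2 = 10^(1.36/10) = 1.368, G_2 = 10^(12.6/10) = 18.20
  Stage 3: F_3 = 10^(4.84/10) = 3.048, G_3 = 10^(19.4/10) = 87.10
Friis cascade:
  F = 1.164 + (1.368 − 1)/0.8592 + (3.048 − 1)/15.64 = 1.723
NF = 10 log₁₀(1.723) = 2.36 dB

2.36 dB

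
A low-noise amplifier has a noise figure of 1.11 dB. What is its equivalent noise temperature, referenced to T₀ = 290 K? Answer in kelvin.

84.5 K

F = 10^(1.11/10) = 1.29122
T_e = (F − 1)·T₀ = (1.29122 − 1) × 290 = 84.5 K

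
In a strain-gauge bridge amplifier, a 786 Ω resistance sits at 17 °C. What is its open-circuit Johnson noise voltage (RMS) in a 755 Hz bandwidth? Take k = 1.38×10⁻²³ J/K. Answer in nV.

97.5 nV

T = 17 °C + 273.15 = 290.15 K
V_n = √(4kTRB)
4kTRB = 4 × 1.38×10⁻²³ × 290.15 × 7.86×10² × 7.55×10² = 9.50×10⁻¹⁵ V²
V_n = √(9.50×10⁻¹⁵) = 9.75×10⁻⁸ V = 97.5 nV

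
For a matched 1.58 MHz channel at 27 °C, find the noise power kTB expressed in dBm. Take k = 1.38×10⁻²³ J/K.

T = 27 °C + 273.15 = 300.15 K
P_n = kTB = 1.38×10⁻²³ × 300.15 × 1.58×10⁶ = 6.54×10⁻¹⁵ W
In dBm: 10 log₁₀(6.54×10⁻¹⁵ / 10⁻³) = −111.8 dBm

−111.8 dBm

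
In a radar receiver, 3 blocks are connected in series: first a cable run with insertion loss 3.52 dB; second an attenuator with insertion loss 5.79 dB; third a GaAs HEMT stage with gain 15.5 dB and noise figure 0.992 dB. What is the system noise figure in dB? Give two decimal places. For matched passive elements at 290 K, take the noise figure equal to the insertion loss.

Convert to linear (a loss of L dB is a gain of −L dB): F_i = 10^(NF_i/10), G_i = 10^(G_i,dB/10)
  Stage 1: F_1 = 10^(3.52/10) = 2.249, G_1 = 10^(−3.52/10) = 0.4446
  Stage 2: F_2 = 10^(5.79/10) = 3.793, G_2 = 10^(−5.79/10) = 0.2636
  Stage 3: F_3 = 10^(0.992/10) = 1.257, G_3 = 10^(15.5/10) = 35.48
Friis cascade:
  F = 2.249 + (3.793 − 1)/0.4446 + (1.257 − 1)/0.1172 = 10.72
NF = 10 log₁₀(10.72) = 10.30 dB

10.30 dB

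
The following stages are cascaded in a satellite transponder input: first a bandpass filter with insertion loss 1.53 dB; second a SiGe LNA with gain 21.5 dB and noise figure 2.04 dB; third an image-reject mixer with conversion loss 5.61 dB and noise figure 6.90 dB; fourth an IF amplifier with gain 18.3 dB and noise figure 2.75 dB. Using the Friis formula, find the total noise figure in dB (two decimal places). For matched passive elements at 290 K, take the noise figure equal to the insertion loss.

Convert to linear (a loss of L dB is a gain of −L dB): F_i = 10^(NF_i/10), G_i = 10^(G_i,dB/10)
  Stage 1: F_1 = 10^(1.53/10) = 1.422, G_1 = 10^(−1.53/10) = 0.7031
  Stage 2: F_2 = 10^(2.04/10) = 1.600, G_2 = 10^(21.5/10) = 141.3
  Stage 3: F_3 = 10^(6.90/10) = 4.898, G_3 = 10^(−5.61/10) = 0.2748
  Stage 4: F_4 = 10^(2.75/10) = 1.884, G_4 = 10^(18.3/10) = 67.61
Friis cascade:
  F = 1.422 + (1.600 − 1)/0.7031 + (4.898 − 1)/99.31 + (1.884 − 1)/27.29 = 2.347
NF = 10 log₁₀(2.347) = 3.70 dB

3.70 dB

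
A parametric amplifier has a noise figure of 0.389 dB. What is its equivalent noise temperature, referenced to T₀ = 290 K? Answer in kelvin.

F = 10^(0.389/10) = 1.0937
T_e = (F − 1)·T₀ = (1.0937 − 1) × 290 = 27.2 K

27.2 K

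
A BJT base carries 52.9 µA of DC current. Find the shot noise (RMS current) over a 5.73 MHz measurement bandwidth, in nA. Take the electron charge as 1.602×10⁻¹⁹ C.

I_n = √(2qI·B)
2qI·B = 2 × 1.602×10⁻¹⁹ × 5.29×10⁻⁵ × 5.73×10⁶ = 9.71×10⁻¹⁷ A²
I_n = √(9.71×10⁻¹⁷) = 9.85×10⁻⁹ A = 9.85 nA

9.85 nA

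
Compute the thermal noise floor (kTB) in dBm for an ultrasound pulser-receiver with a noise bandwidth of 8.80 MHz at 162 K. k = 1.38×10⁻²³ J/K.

−107.1 dBm

P_n = kTB = 1.38×10⁻²³ × 162 × 8.80×10⁶ = 1.97×10⁻¹⁴ W
In dBm: 10 log₁₀(1.97×10⁻¹⁴ / 10⁻³) = −107.1 dBm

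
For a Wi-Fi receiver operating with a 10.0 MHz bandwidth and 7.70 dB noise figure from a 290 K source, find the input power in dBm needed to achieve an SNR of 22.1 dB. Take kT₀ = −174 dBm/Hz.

Sensitivity = −174 + 10 log₁₀(B) + NF + SNR_min
= −174 + 70 + 7.70 + 22.1
= −74.20 dBm → −74.2 dBm

−74.2 dBm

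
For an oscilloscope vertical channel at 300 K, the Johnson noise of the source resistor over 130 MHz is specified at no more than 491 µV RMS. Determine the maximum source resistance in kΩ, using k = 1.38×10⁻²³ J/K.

Johnson–Nyquist: V_n = √(4kTRB) ⇒ R = V_n² / (4kTB)
4kTB = 4 × 1.38×10⁻²³ × 300 × 1.30×10⁸ = 2.15×10⁻¹²
R = (4.91×10⁻⁴)² / 2.15×10⁻¹² = 1.12×10⁵ Ω = 112 kΩ

112 kΩ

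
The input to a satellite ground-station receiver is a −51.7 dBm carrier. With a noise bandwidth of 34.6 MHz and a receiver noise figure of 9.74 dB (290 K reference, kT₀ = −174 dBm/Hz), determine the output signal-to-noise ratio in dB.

Noise floor: N = −174 + 10 log₁₀(B) + NF
10 log₁₀(3.46×10⁷) = 75.39 dB
N = −174 + 75.39 + 9.74 = −88.87 dBm
SNR = P_sig − N = −51.7 − (−88.87) = 37.17 dB → 37.2 dB

37.2 dB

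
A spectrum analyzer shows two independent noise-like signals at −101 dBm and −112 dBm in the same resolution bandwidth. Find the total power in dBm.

Convert to linear, add, convert back:
P₁ = 7.94×10⁻¹⁴ W, P₂ = 6.31×10⁻¹⁵ W
P_tot = 8.57×10⁻¹⁴ W → 10 log₁₀(P_tot / 10⁻³) = −100.7 dBm

−100.7 dBm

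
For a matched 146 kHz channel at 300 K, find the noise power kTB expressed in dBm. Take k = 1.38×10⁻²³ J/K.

−122.2 dBm

P_n = kTB = 1.38×10⁻²³ × 300 × 1.46×10⁵ = 6.04×10⁻¹⁶ W
In dBm: 10 log₁₀(6.04×10⁻¹⁶ / 10⁻³) = −122.2 dBm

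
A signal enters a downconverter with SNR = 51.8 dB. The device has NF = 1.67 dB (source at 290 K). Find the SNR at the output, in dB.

50.13 dB

By definition F = SNR_in/SNR_out, so in dB: SNR_out = SNR_in − NF
SNR_out = 51.8 − 1.67 = 50.13 dB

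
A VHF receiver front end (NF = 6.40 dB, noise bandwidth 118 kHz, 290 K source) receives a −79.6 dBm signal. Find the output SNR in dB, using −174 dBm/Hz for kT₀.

37.3 dB

Noise floor: N = −174 + 10 log₁₀(B) + NF
10 log₁₀(1.18×10⁵) = 50.72 dB
N = −174 + 50.72 + 6.40 = −116.88 dBm
SNR = P_sig − N = −79.6 − (−116.88) = 37.28 dB → 37.3 dB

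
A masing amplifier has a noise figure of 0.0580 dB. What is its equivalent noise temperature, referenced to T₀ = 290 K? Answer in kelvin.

F = 10^(0.0580/10) = 1.01344
T_e = (F − 1)·T₀ = (1.01344 − 1) × 290 = 3.90 K

3.90 K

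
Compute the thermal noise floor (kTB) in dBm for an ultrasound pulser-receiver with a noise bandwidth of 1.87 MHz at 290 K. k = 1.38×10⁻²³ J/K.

−111.3 dBm

P_n = kTB = 1.38×10⁻²³ × 290 × 1.87×10⁶ = 7.48×10⁻¹⁵ W
In dBm: 10 log₁₀(7.48×10⁻¹⁵ / 10⁻³) = −111.3 dBm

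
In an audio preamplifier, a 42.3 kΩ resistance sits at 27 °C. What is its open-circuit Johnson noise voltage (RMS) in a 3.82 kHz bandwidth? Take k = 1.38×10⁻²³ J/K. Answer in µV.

T = 27 °C + 273.15 = 300.15 K
V_n = √(4kTRB)
4kTRB = 4 × 1.38×10⁻²³ × 300.15 × 4.23×10⁴ × 3.82×10³ = 2.68×10⁻¹² V²
V_n = √(2.68×10⁻¹²) = 1.64×10⁻⁶ V = 1.64 µV

1.64 µV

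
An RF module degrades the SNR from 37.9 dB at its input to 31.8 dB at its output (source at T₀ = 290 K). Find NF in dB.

6.1 dB

NF (dB) = SNR_in(dB) − SNR_out(dB) when the source is at T₀
NF = 37.9 − 31.8 = 6.1 dB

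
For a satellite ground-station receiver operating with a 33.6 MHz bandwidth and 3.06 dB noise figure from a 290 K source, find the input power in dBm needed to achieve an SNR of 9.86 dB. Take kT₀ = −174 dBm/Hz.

Sensitivity = −174 + 10 log₁₀(B) + NF + SNR_min
= −174 + 75.26 + 3.06 + 9.86
= −85.82 dBm → −85.8 dBm

−85.8 dBm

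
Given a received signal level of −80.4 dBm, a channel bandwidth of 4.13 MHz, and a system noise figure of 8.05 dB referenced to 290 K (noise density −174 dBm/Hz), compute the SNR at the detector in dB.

19.4 dB

Noise floor: N = −174 + 10 log₁₀(B) + NF
10 log₁₀(4.13×10⁶) = 66.16 dB
N = −174 + 66.16 + 8.05 = −99.79 dBm
SNR = P_sig − N = −80.4 − (−99.79) = 19.39 dB → 19.4 dB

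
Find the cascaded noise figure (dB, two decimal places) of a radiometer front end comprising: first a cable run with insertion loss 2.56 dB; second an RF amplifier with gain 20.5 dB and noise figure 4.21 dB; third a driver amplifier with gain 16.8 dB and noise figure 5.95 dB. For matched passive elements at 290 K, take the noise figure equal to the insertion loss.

Convert to linear (a loss of L dB is a gain of −L dB): F_i = 10^(NF_i/10), G_i = 10^(G_i,dB/10)
  Stage 1: F_1 = 10^(2.56/10) = 1.803, G_1 = 10^(−2.56/10) = 0.5546
  Stage 2: F_2 = 10^(4.21/10) = 2.636, G_2 = 10^(20.5/10) = 112.2
  Stage 3: F_3 = 10^(5.95/10) = 3.936, G_3 = 10^(16.8/10) = 47.86
Friis cascade:
  F = 1.803 + (2.636 − 1)/0.5546 + (3.936 − 1)/62.23 = 4.801
NF = 10 log₁₀(4.801) = 6.81 dB

6.81 dB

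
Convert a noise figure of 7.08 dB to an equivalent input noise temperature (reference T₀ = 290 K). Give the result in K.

1190 K

F = 10^(7.08/10) = 5.10505
T_e = (F − 1)·T₀ = (5.10505 − 1) × 290 = 1190 K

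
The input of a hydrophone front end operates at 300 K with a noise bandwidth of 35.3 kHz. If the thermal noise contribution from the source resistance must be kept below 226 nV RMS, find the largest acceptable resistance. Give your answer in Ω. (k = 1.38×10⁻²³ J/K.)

Johnson–Nyquist: V_n = √(4kTRB) ⇒ R = V_n² / (4kTB)
4kTB = 4 × 1.38×10⁻²³ × 300 × 3.53×10⁴ = 5.85×10⁻¹⁶
R = (2.26×10⁻⁷)² / 5.85×10⁻¹⁶ = 8.74×10¹ Ω = 87.4 Ω

87.4 Ω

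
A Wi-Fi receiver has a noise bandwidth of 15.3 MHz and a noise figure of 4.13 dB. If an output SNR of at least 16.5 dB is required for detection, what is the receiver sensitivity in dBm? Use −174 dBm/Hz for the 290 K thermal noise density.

−81.5 dBm

Sensitivity = −174 + 10 log₁₀(B) + NF + SNR_min
= −174 + 71.85 + 4.13 + 16.5
= −81.52 dBm → −81.5 dBm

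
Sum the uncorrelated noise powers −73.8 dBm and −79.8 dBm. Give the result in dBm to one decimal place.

Convert to linear, add, convert back:
P₁ = 4.17×10⁻¹¹ W, P₂ = 1.05×10⁻¹¹ W
P_tot = 5.22×10⁻¹¹ W → 10 log₁₀(P_tot / 10⁻³) = −72.8 dBm

−72.8 dBm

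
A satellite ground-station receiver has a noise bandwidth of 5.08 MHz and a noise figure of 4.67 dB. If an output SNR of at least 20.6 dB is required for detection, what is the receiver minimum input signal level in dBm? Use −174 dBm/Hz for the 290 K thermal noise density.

Sensitivity = −174 + 10 log₁₀(B) + NF + SNR_min
= −174 + 67.06 + 4.67 + 20.6
= −81.67 dBm → −81.7 dBm

−81.7 dBm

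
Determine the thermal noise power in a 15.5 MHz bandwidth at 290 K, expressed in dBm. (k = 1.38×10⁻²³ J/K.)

−102.1 dBm

P_n = kTB = 1.38×10⁻²³ × 290 × 1.55×10⁷ = 6.20×10⁻¹⁴ W
In dBm: 10 log₁₀(6.20×10⁻¹⁴ / 10⁻³) = −102.1 dBm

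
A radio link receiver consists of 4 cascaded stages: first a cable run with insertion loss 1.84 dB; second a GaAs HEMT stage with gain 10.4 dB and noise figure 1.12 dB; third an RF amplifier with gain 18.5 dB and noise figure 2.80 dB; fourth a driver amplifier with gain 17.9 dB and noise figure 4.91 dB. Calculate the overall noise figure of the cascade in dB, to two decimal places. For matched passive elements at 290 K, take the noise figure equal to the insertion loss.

3.24 dB

Convert to linear (a loss of L dB is a gain of −L dB): F_i = 10^(NF_i/10), G_i = 10^(G_i,dB/10)
  Stage 1: F_1 = 10^(1.84/10) = 1.528, G_1 = 10^(−1.84/10) = 0.6546
  Stage 2: F_2 = 10^(1.12/10) = 1.294, G_2 = 10^(10.4/10) = 10.96
  Stage 3: F_3 = 10^(2.80/10) = 1.905, G_3 = 10^(18.5/10) = 70.79
  Stage 4: F_4 = 10^(4.91/10) = 3.097, G_4 = 10^(17.9/10) = 61.66
Friis cascade:
  F = 1.528 + (1.294 − 1)/0.6546 + (1.905 − 1)/7.178 + (3.097 − 1)/508.2 = 2.107
NF = 10 log₁₀(2.107) = 3.24 dB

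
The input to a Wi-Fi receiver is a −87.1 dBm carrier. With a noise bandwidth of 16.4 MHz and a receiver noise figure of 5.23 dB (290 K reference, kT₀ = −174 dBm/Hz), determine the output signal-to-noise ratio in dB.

9.5 dB

Noise floor: N = −174 + 10 log₁₀(B) + NF
10 log₁₀(1.64×10⁷) = 72.15 dB
N = −174 + 72.15 + 5.23 = −96.62 dBm
SNR = P_sig − N = −87.1 − (−96.62) = 9.52 dB → 9.5 dB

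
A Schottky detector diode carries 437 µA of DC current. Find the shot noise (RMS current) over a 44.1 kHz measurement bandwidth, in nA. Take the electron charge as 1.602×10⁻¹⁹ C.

I_n = √(2qI·B)
2qI·B = 2 × 1.602×10⁻¹⁹ × 4.37×10⁻⁴ × 4.41×10⁴ = 6.17×10⁻¹⁸ A²
I_n = √(6.17×10⁻¹⁸) = 2.48×10⁻⁹ A = 2.48 nA

2.48 nA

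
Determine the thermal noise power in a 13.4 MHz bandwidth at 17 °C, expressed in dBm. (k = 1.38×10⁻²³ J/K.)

−102.7 dBm

T = 17 °C + 273.15 = 290.15 K
P_n = kTB = 1.38×10⁻²³ × 290.15 × 1.34×10⁷ = 5.37×10⁻¹⁴ W
In dBm: 10 log₁₀(5.37×10⁻¹⁴ / 10⁻³) = −102.7 dBm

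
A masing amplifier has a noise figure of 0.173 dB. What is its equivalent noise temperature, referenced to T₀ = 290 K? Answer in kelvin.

F = 10^(0.173/10) = 1.04064
T_e = (F − 1)·T₀ = (1.04064 − 1) × 290 = 11.8 K

11.8 K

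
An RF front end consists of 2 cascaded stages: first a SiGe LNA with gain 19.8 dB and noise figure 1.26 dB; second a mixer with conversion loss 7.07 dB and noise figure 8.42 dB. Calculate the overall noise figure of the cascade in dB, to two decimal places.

Convert to linear (a loss of L dB is a gain of −L dB): F_i = 10^(NF_i/10), G_i = 10^(G_i,dB/10)
  Stage 1: F_1 = 10^(1.26/10) = 1.337, G_1 = 10^(19.8/10) = 95.50
  Stage 2: F_2 = 10^(8.42/10) = 6.950, G_2 = 10^(−7.07/10) = 0.1963
Friis cascade:
  F = 1.337 + (6.950 − 1)/95.50 = 1.399
NF = 10 log₁₀(1.399) = 1.46 dB

1.46 dB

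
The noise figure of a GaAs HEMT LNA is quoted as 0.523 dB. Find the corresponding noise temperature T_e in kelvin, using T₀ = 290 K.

37.1 K

F = 10^(0.523/10) = 1.12798
T_e = (F − 1)·T₀ = (1.12798 − 1) × 290 = 37.1 K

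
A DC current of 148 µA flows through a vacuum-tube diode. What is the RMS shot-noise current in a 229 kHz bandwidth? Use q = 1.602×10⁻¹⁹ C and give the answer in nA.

I_n = √(2qI·B)
2qI·B = 2 × 1.602×10⁻¹⁹ × 1.48×10⁻⁴ × 2.29×10⁵ = 1.09×10⁻¹⁷ A²
I_n = √(1.09×10⁻¹⁷) = 3.30×10⁻⁹ A = 3.30 nA

3.30 nA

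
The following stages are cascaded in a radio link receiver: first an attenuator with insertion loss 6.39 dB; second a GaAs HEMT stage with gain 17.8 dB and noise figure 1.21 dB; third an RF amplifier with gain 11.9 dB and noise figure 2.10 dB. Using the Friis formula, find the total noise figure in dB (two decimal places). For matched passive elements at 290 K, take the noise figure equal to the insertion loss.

Convert to linear (a loss of L dB is a gain of −L dB): F_i = 10^(NF_i/10), G_i = 10^(G_i,dB/10)
  Stage 1: F_1 = 10^(6.39/10) = 4.355, G_1 = 10^(−6.39/10) = 0.2296
  Stage 2: F_2 = 10^(1.21/10) = 1.321, G_2 = 10^(17.8/10) = 60.26
  Stage 3: F_3 = 10^(2.10/10) = 1.622, G_3 = 10^(11.9/10) = 15.49
Friis cascade:
  F = 4.355 + (1.321 − 1)/0.2296 + (1.622 − 1)/13.84 = 5.799
NF = 10 log₁₀(5.799) = 7.63 dB

7.63 dB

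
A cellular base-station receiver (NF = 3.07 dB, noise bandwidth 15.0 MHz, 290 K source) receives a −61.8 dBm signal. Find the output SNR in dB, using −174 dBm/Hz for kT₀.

37.4 dB

Noise floor: N = −174 + 10 log₁₀(B) + NF
10 log₁₀(1.50×10⁷) = 71.76 dB
N = −174 + 71.76 + 3.07 = −99.17 dBm
SNR = P_sig − N = −61.8 − (−99.17) = 37.37 dB → 37.4 dB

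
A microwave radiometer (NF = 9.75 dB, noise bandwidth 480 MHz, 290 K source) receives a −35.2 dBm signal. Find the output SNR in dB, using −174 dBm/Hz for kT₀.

Noise floor: N = −174 + 10 log₁₀(B) + NF
10 log₁₀(4.80×10⁸) = 86.81 dB
N = −174 + 86.81 + 9.75 = −77.44 dBm
SNR = P_sig − N = −35.2 − (−77.44) = 42.24 dB → 42.2 dB

42.2 dB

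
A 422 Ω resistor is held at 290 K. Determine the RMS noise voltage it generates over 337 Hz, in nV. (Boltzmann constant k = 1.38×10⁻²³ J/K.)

47.7 nV

V_n = √(4kTRB)
4kTRB = 4 × 1.38×10⁻²³ × 290 × 4.22×10² × 3.37×10² = 2.28×10⁻¹⁵ V²
V_n = √(2.28×10⁻¹⁵) = 4.77×10⁻⁸ V = 47.7 nV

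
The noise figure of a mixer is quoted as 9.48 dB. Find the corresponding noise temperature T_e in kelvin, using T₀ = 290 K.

2283 K

F = 10^(9.48/10) = 8.87156
T_e = (F − 1)·T₀ = (8.87156 − 1) × 290 = 2283 K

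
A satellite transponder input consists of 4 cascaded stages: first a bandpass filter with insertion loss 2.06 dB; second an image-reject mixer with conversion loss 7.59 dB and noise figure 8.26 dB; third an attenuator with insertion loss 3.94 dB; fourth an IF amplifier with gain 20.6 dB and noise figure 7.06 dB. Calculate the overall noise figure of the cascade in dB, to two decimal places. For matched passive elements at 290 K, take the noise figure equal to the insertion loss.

Convert to linear (a loss of L dB is a gain of −L dB): F_i = 10^(NF_i/10), G_i = 10^(G_i,dB/10)
  Stage 1: F_1 = 10^(2.06/10) = 1.607, G_1 = 10^(−2.06/10) = 0.6223
  Stage 2: F_2 = 10^(8.26/10) = 6.699, G_2 = 10^(−7.59/10) = 0.1742
  Stage 3: F_3 = 10^(3.94/10) = 2.477, G_3 = 10^(−3.94/10) = 0.4036
  Stage 4: F_4 = 10^(7.06/10) = 5.082, G_4 = 10^(20.6/10) = 114.8
Friis cascade:
  F = 1.607 + (6.699 − 1)/0.6223 + (2.477 − 1)/0.1084 + (5.082 − 1)/0.04375 = 117.7
NF = 10 log₁₀(117.7) = 20.71 dB

20.71 dB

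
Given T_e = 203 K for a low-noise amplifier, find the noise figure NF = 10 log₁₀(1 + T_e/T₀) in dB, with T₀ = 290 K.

2.30 dB

F = 1 + T_e/T₀ = 1 + 203/290 = 1.7
NF = 10 log₁₀(1.7) = 2.30 dB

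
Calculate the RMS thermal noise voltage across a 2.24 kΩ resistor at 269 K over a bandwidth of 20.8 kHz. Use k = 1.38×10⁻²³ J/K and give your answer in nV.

832 nV

V_n = √(4kTRB)
4kTRB = 4 × 1.38×10⁻²³ × 269 × 2.24×10³ × 2.08×10⁴ = 6.92×10⁻¹³ V²
V_n = √(6.92×10⁻¹³) = 8.32×10⁻⁷ V = 832 nV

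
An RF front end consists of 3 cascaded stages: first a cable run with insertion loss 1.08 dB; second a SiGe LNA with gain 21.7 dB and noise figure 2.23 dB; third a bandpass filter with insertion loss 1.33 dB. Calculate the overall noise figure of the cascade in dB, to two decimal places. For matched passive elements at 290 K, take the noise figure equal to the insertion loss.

3.32 dB

Convert to linear (a loss of L dB is a gain of −L dB): F_i = 10^(NF_i/10), G_i = 10^(G_i,dB/10)
  Stage 1: F_1 = 10^(1.08/10) = 1.282, G_1 = 10^(−1.08/10) = 0.7798
  Stage 2: F_2 = 10^(2.23/10) = 1.671, G_2 = 10^(21.7/10) = 147.9
  Stage 3: F_3 = 10^(1.33/10) = 1.358, G_3 = 10^(−1.33/10) = 0.7362
Friis cascade:
  F = 1.282 + (1.671 − 1)/0.7798 + (1.358 − 1)/115.3 = 2.146
NF = 10 log₁₀(2.146) = 3.32 dB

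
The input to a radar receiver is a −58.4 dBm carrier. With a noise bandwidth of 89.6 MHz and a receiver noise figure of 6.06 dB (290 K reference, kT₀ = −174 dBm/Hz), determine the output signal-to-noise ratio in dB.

Noise floor: N = −174 + 10 log₁₀(B) + NF
10 log₁₀(8.96×10⁷) = 79.52 dB
N = −174 + 79.52 + 6.06 = −88.42 dBm
SNR = P_sig − N = −58.4 − (−88.42) = 30.02 dB → 30.0 dB

30.0 dB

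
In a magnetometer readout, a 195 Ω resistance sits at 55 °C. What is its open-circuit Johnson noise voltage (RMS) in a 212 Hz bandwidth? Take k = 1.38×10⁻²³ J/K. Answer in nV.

27.4 nV

T = 55 °C + 273.15 = 328.15 K
V_n = √(4kTRB)
4kTRB = 4 × 1.38×10⁻²³ × 328.15 × 1.95×10² × 2.12×10² = 7.49×10⁻¹⁶ V²
V_n = √(7.49×10⁻¹⁶) = 2.74×10⁻⁸ V = 27.4 nV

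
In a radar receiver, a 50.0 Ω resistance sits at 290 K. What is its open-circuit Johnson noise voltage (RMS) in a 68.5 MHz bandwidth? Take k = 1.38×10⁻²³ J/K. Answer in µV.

7.40 µV

V_n = √(4kTRB)
4kTRB = 4 × 1.38×10⁻²³ × 290 × 5.00×10¹ × 6.85×10⁷ = 5.48×10⁻¹¹ V²
V_n = √(5.48×10⁻¹¹) = 7.40×10⁻⁶ V = 7.40 µV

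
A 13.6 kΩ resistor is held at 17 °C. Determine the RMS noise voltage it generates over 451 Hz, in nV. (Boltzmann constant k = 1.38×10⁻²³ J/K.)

T = 17 °C + 273.15 = 290.15 K
V_n = √(4kTRB)
4kTRB = 4 × 1.38×10⁻²³ × 290.15 × 1.36×10⁴ × 4.51×10² = 9.82×10⁻¹⁴ V²
V_n = √(9.82×10⁻¹⁴) = 3.13×10⁻⁷ V = 313 nV

313 nV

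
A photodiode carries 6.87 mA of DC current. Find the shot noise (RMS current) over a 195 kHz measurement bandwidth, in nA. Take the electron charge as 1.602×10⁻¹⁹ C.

20.7 nA

I_n = √(2qI·B)
2qI·B = 2 × 1.602×10⁻¹⁹ × 6.87×10⁻³ × 1.95×10⁵ = 4.29×10⁻¹⁶ A²
I_n = √(4.29×10⁻¹⁶) = 2.07×10⁻⁸ A = 20.7 nA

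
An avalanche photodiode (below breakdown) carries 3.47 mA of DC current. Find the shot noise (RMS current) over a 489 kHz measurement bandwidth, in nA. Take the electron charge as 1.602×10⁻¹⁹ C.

I_n = √(2qI·B)
2qI·B = 2 × 1.602×10⁻¹⁹ × 3.47×10⁻³ × 4.89×10⁵ = 5.44×10⁻¹⁶ A²
I_n = √(5.44×10⁻¹⁶) = 2.33×10⁻⁸ A = 23.3 nA

23.3 nA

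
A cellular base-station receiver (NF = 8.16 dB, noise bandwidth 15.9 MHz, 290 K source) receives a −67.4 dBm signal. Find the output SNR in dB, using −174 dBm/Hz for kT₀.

Noise floor: N = −174 + 10 log₁₀(B) + NF
10 log₁₀(1.59×10⁷) = 72.01 dB
N = −174 + 72.01 + 8.16 = −93.83 dBm
SNR = P_sig − N = −67.4 − (−93.83) = 26.43 dB → 26.4 dB

26.4 dB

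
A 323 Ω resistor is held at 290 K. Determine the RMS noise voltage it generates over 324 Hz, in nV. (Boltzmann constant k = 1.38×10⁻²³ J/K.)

V_n = √(4kTRB)
4kTRB = 4 × 1.38×10⁻²³ × 290 × 3.23×10² × 3.24×10² = 1.68×10⁻¹⁵ V²
V_n = √(1.68×10⁻¹⁵) = 4.09×10⁻⁸ V = 40.9 nV

40.9 nV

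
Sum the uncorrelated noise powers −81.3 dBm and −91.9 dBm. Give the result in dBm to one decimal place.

−80.9 dBm

Convert to linear, add, convert back:
P₁ = 7.41×10⁻¹² W, P₂ = 6.46×10⁻¹³ W
P_tot = 8.06×10⁻¹² W → 10 log₁₀(P_tot / 10⁻³) = −80.9 dBm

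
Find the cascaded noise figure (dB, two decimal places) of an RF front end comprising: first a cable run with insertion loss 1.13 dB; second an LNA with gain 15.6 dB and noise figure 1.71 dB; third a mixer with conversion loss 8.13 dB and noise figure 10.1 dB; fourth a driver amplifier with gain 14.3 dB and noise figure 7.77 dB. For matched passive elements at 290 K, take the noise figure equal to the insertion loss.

Convert to linear (a loss of L dB is a gain of −L dB): F_i = 10^(NF_i/10), G_i = 10^(G_i,dB/10)
  Stage 1: F_1 = 10^(1.13/10) = 1.297, G_1 = 10^(−1.13/10) = 0.7709
  Stage 2: F_2 = 10^(1.71/10) = 1.483, G_2 = 10^(15.6/10) = 36.31
  Stage 3: F_3 = 10^(10.1/10) = 10.23, G_3 = 10^(−8.13/10) = 0.1538
  Stage 4: F_4 = 10^(7.77/10) = 5.984, G_4 = 10^(14.3/10) = 26.92
Friis cascade:
  F = 1.297 + (1.483 − 1)/0.7709 + (10.23 − 1)/27.99 + (5.984 − 1)/4.305 = 3.411
NF = 10 log₁₀(3.411) = 5.33 dB

5.33 dB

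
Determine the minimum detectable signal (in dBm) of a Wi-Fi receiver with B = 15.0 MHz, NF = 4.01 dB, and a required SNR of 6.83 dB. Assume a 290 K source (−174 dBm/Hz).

Sensitivity = −174 + 10 log₁₀(B) + NF + SNR_min
= −174 + 71.76 + 4.01 + 6.83
= −91.40 dBm → −91.4 dBm

−91.4 dBm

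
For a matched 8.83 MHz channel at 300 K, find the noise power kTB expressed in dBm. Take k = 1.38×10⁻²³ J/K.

−104.4 dBm

P_n = kTB = 1.38×10⁻²³ × 300 × 8.83×10⁶ = 3.66×10⁻¹⁴ W
In dBm: 10 log₁₀(3.66×10⁻¹⁴ / 10⁻³) = −104.4 dBm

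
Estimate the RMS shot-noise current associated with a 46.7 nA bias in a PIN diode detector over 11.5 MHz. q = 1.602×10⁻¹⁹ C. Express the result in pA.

415 pA

I_n = √(2qI·B)
2qI·B = 2 × 1.602×10⁻¹⁹ × 4.67×10⁻⁸ × 1.15×10⁷ = 1.72×10⁻¹⁹ A²
I_n = √(1.72×10⁻¹⁹) = 4.15×10⁻¹⁰ A = 415 pA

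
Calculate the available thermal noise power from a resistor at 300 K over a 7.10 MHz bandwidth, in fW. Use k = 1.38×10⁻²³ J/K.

29.4 fW

P_n = kTB = 1.38×10⁻²³ × 300 × 7.10×10⁶ = 2.94×10⁻¹⁴ W = 29.4 fW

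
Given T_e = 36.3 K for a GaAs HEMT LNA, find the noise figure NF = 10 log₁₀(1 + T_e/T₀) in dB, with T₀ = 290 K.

F = 1 + T_e/T₀ = 1 + 36.3/290 = 1.12517
NF = 10 log₁₀(1.12517) = 0.512 dB

0.512 dB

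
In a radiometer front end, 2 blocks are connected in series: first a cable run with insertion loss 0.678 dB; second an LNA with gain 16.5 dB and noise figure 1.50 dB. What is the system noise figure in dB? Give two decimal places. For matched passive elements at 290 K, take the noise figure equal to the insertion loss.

Convert to linear (a loss of L dB is a gain of −L dB): F_i = 10^(NF_i/10), G_i = 10^(G_i,dB/10)
  Stage 1: F_1 = 10^(0.678/10) = 1.169, G_1 = 10^(−0.678/10) = 0.8555
  Stage 2: F_2 = 10^(1.50/10) = 1.413, G_2 = 10^(16.5/10) = 44.67
Friis cascade:
  F = 1.169 + (1.413 − 1)/0.8555 = 1.651
NF = 10 log₁₀(1.651) = 2.18 dB

2.18 dB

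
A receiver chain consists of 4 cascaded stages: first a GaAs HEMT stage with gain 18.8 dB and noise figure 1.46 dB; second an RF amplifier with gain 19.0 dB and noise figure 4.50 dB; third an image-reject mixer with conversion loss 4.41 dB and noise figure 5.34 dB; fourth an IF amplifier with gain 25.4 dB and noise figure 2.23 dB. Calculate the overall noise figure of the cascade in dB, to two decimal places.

Convert to linear (a loss of L dB is a gain of −L dB): F_i = 10^(NF_i/10), G_i = 10^(G_i,dB/10)
  Stage 1: F_1 = 10^(1.46/10) = 1.400, G_1 = 10^(18.8/10) = 75.86
  Stage 2: F_2 = 10^(4.50/10) = 2.818, G_2 = 10^(19.0/10) = 79.43
  Stage 3: F_3 = 10^(5.34/10) = 3.420, G_3 = 10^(−4.41/10) = 0.3622
  Stage 4: F_4 = 10^(2.23/10) = 1.671, G_4 = 10^(25.4/10) = 346.7
Friis cascade:
  F = 1.400 + (2.818 − 1)/75.86 + (3.420 − 1)/6026 + (1.671 − 1)/2183 = 1.424
NF = 10 log₁₀(1.424) = 1.54 dB

1.54 dB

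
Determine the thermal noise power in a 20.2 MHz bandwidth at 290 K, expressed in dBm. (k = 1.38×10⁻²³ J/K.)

P_n = kTB = 1.38×10⁻²³ × 290 × 2.02×10⁷ = 8.08×10⁻¹⁴ W
In dBm: 10 log₁₀(8.08×10⁻¹⁴ / 10⁻³) = −100.9 dBm

−100.9 dBm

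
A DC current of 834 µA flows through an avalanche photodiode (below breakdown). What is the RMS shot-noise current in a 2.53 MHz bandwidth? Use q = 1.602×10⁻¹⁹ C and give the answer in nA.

I_n = √(2qI·B)
2qI·B = 2 × 1.602×10⁻¹⁹ × 8.34×10⁻⁴ × 2.53×10⁶ = 6.76×10⁻¹⁶ A²
I_n = √(6.76×10⁻¹⁶) = 2.60×10⁻⁸ A = 26.0 nA

26.0 nA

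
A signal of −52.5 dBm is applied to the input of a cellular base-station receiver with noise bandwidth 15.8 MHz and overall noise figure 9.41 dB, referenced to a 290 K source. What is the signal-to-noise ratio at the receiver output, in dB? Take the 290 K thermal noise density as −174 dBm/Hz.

Noise floor: N = −174 + 10 log₁₀(B) + NF
10 log₁₀(1.58×10⁷) = 71.99 dB
N = −174 + 71.99 + 9.41 = −92.60 dBm
SNR = P_sig − N = −52.5 − (−92.60) = 40.10 dB → 40.1 dB

40.1 dB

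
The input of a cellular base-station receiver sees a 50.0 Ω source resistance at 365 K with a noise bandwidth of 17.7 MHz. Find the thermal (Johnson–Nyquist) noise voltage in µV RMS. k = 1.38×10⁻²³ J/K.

4.22 µV

V_n = √(4kTRB)
4kTRB = 4 × 1.38×10⁻²³ × 365 × 5.00×10¹ × 1.77×10⁷ = 1.78×10⁻¹¹ V²
V_n = √(1.78×10⁻¹¹) = 4.22×10⁻⁶ V = 4.22 µV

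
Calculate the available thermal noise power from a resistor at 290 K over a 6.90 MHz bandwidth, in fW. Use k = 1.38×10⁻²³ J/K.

27.6 fW

P_n = kTB = 1.38×10⁻²³ × 290 × 6.90×10⁶ = 2.76×10⁻¹⁴ W = 27.6 fW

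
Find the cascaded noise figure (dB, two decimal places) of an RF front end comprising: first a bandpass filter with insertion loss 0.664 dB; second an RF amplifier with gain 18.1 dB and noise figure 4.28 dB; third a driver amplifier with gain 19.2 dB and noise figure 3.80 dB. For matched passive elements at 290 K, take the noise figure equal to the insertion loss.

Convert to linear (a loss of L dB is a gain of −L dB): F_i = 10^(NF_i/10), G_i = 10^(G_i,dB/10)
  Stage 1: F_1 = 10^(0.664/10) = 1.165, G_1 = 10^(−0.664/10) = 0.8582
  Stage 2: F_2 = 10^(4.28/10) = 2.679, G_2 = 10^(18.1/10) = 64.57
  Stage 3: F_3 = 10^(3.80/10) = 2.399, G_3 = 10^(19.2/10) = 83.18
Friis cascade:
  F = 1.165 + (2.679 − 1)/0.8582 + (2.399 − 1)/55.41 = 3.147
NF = 10 log₁₀(3.147) = 4.98 dB

4.98 dB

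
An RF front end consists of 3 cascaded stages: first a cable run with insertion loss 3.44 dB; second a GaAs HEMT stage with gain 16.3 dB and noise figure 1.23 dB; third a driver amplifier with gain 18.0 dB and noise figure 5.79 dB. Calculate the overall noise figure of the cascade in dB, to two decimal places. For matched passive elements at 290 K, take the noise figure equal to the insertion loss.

Convert to linear (a loss of L dB is a gain of −L dB): F_i = 10^(NF_i/10), G_i = 10^(G_i,dB/10)
  Stage 1: F_1 = 10^(3.44/10) = 2.208, G_1 = 10^(−3.44/10) = 0.4529
  Stage 2: F_2 = 10^(1.23/10) = 1.327, G_2 = 10^(16.3/10) = 42.66
  Stage 3: F_3 = 10^(5.79/10) = 3.793, G_3 = 10^(18.0/10) = 63.10
Friis cascade:
  F = 2.208 + (1.327 − 1)/0.4529 + (3.793 − 1)/19.32 = 3.075
NF = 10 log₁₀(3.075) = 4.88 dB

4.88 dB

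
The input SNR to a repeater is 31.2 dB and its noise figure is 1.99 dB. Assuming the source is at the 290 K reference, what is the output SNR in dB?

29.21 dB

By definition F = SNR_in/SNR_out, so in dB: SNR_out = SNR_in − NF
SNR_out = 31.2 − 1.99 = 29.21 dB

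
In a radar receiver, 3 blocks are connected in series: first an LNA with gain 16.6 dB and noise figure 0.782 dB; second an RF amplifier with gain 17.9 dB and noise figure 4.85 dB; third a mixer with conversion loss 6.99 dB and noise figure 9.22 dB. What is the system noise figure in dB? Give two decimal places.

0.95 dB

Convert to linear (a loss of L dB is a gain of −L dB): F_i = 10^(NF_i/10), G_i = 10^(G_i,dB/10)
  Stage 1: F_1 = 10^(0.782/10) = 1.197, G_1 = 10^(16.6/10) = 45.71
  Stage 2: F_2 = 10^(4.85/10) = 3.055, G_2 = 10^(17.9/10) = 61.66
  Stage 3: F_3 = 10^(9.22/10) = 8.356, G_3 = 10^(−6.99/10) = 0.2000
Friis cascade:
  F = 1.197 + (3.055 − 1)/45.71 + (8.356 − 1)/2818 = 1.245
NF = 10 log₁₀(1.245) = 0.95 dB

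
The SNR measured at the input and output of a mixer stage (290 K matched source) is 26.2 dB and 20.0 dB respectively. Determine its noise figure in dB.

6.2 dB

NF (dB) = SNR_in(dB) − SNR_out(dB) when the source is at T₀
NF = 26.2 − 20.0 = 6.2 dB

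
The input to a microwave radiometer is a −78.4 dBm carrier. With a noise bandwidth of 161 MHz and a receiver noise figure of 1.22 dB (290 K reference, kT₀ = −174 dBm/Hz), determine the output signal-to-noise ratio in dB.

12.3 dB

Noise floor: N = −174 + 10 log₁₀(B) + NF
10 log₁₀(1.61×10⁸) = 82.07 dB
N = −174 + 82.07 + 1.22 = −90.71 dBm
SNR = P_sig − N = −78.4 − (−90.71) = 12.31 dB → 12.3 dB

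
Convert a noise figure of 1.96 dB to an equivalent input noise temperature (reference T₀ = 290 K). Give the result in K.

165 K

F = 10^(1.96/10) = 1.57036
T_e = (F − 1)·T₀ = (1.57036 − 1) × 290 = 165 K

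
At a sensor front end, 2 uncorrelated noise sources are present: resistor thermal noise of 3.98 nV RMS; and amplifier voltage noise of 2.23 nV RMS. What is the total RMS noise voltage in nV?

Uncorrelated sources add in power (mean-square): V_tot = √(ΣV_i²)
V_tot = √[(3.98×10⁻⁹)² + (2.23×10⁻⁹)²] = 4.56×10⁻⁹ V = 4.56 nV

4.56 nV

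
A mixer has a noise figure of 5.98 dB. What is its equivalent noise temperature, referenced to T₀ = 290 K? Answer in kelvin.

F = 10^(5.98/10) = 3.96278
T_e = (F − 1)·T₀ = (3.96278 − 1) × 290 = 859 K

859 K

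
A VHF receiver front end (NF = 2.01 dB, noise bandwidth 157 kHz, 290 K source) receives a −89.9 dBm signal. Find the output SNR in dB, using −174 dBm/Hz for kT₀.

Noise floor: N = −174 + 10 log₁₀(B) + NF
10 log₁₀(1.57×10⁵) = 51.96 dB
N = −174 + 51.96 + 2.01 = −120.03 dBm
SNR = P_sig − N = −89.9 − (−120.03) = 30.13 dB → 30.1 dB

30.1 dB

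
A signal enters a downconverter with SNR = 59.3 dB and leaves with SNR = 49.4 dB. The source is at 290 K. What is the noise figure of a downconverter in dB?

9.9 dB

NF (dB) = SNR_in(dB) − SNR_out(dB) when the source is at T₀
NF = 59.3 − 49.4 = 9.9 dB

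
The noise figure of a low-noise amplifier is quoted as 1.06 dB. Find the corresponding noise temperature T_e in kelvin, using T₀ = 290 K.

80.2 K

F = 10^(1.06/10) = 1.27644
T_e = (F − 1)·T₀ = (1.27644 − 1) × 290 = 80.2 K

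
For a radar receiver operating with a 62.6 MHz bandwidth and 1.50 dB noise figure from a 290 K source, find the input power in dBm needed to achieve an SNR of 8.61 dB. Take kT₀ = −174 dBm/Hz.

−85.9 dBm

Sensitivity = −174 + 10 log₁₀(B) + NF + SNR_min
= −174 + 77.97 + 1.50 + 8.61
= −85.92 dBm → −85.9 dBm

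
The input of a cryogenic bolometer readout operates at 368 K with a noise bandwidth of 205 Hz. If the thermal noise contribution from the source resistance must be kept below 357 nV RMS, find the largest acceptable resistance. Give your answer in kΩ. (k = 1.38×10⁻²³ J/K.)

Johnson–Nyquist: V_n = √(4kTRB) ⇒ R = V_n² / (4kTB)
4kTB = 4 × 1.38×10⁻²³ × 368 × 2.05×10² = 4.16×10⁻¹⁸
R = (3.57×10⁻⁷)² / 4.16×10⁻¹⁸ = 3.06×10⁴ Ω = 30.6 kΩ

30.6 kΩ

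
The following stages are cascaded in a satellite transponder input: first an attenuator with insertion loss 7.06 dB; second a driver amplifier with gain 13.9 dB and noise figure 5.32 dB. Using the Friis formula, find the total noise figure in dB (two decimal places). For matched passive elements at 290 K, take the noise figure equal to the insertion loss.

Convert to linear (a loss of L dB is a gain of −L dB): F_i = 10^(NF_i/10), G_i = 10^(G_i,dB/10)
  Stage 1: F_1 = 10^(7.06/10) = 5.082, G_1 = 10^(−7.06/10) = 0.1968
  Stage 2: F_2 = 10^(5.32/10) = 3.404, G_2 = 10^(13.9/10) = 24.55
Friis cascade:
  F = 5.082 + (3.404 − 1)/0.1968 = 17.30
NF = 10 log₁₀(17.30) = 12.38 dB

12.38 dB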